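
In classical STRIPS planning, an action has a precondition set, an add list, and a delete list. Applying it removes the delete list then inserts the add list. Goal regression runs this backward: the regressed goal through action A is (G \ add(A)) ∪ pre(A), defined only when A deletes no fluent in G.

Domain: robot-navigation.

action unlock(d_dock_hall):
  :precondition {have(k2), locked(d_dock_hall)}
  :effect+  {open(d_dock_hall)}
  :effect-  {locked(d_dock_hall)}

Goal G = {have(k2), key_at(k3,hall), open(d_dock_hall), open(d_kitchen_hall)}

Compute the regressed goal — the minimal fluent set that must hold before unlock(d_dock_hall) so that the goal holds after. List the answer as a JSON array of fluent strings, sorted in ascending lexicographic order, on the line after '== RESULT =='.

Compute (G \ add) ∪ pre:
  G ∩ del = {}  (empty — regression defined)
  G \ add = {have(k2), key_at(k3,hall), open(d_dock_hall), open(d_kitchen_hall)} \ {open(d_dock_hall)} = {have(k2), key_at(k3,hall), open(d_kitchen_hall)}
  ∪ pre   = {have(k2), key_at(k3,hall), open(d_kitchen_hall)} ∪ {have(k2), locked(d_dock_hall)}
          = {have(k2), key_at(k3,hall), locked(d_dock_hall), open(d_kitchen_hall)}

== RESULT ==
["have(k2)", "key_at(k3,hall)", "locked(d_dock_hall)", "open(d_kitchen_hall)"]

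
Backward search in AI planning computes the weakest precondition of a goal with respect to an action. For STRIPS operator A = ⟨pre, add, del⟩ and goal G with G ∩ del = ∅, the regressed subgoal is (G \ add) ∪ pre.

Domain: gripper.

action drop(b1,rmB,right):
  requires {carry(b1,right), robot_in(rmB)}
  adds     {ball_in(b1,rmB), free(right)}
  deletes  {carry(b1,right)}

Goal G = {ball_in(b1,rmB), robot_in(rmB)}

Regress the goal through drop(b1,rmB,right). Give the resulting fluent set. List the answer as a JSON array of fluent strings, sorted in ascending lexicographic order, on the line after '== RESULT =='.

Regress:
  G ∩ del = {}  (empty — regression defined)
  G \ add = {ball_in(b1,rmB), robot_in(rmB)} \ {ball_in(b1,rmB), free(right)} = {robot_in(rmB)}
  ∪ pre   = {robot_in(rmB)} ∪ {carry(b1,right), robot_in(rmB)}
          = {carry(b1,right), robot_in(rmB)}

== RESULT ==
["carry(b1,right)", "robot_in(rmB)"]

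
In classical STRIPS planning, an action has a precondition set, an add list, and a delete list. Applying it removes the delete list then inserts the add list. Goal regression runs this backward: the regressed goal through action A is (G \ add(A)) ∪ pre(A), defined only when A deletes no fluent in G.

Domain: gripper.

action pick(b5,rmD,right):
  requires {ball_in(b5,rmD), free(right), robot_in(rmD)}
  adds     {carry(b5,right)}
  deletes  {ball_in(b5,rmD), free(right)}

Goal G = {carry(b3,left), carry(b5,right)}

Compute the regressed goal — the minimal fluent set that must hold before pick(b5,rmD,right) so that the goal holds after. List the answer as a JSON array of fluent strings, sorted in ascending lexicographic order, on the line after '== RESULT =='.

Regress:
  G ∩ del = {}  (empty — regression defined)
  G \ add = {carry(b3,left), carry(b5,right)} \ {carry(b5,right)} = {carry(b3,left)}
  ∪ pre   = {carry(b3,left)} ∪ {ball_in(b5,rmD), free(right), robot_in(rmD)}
          = {ball_in(b5,rmD), carry(b3,left), free(right), robot_in(rmD)}

== RESULT ==
["ball_in(b5,rmD)", "carry(b3,left)", "free(right)", "robot_in(rmD)"]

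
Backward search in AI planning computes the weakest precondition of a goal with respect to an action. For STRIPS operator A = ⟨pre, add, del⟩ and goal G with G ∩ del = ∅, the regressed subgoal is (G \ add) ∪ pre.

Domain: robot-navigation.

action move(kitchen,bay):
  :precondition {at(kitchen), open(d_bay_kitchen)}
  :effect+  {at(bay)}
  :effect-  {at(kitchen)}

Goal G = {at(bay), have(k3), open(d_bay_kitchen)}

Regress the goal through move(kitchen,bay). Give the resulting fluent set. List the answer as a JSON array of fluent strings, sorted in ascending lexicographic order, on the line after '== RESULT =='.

Regress:
  G ∩ del = {}  (empty — regression defined)
  G \ add = {at(bay), have(k3), open(d_bay_kitchen)} \ {at(bay)} = {have(k3), open(d_bay_kitchen)}
  ∪ pre   = {have(k3), open(d_bay_kitchen)} ∪ {at(kitchen), open(d_bay_kitchen)}
          = {at(kitchen), have(k3), open(d_bay_kitchen)}

== RESULT ==
["at(kitchen)", "have(k3)", "open(d_bay_kitchen)"]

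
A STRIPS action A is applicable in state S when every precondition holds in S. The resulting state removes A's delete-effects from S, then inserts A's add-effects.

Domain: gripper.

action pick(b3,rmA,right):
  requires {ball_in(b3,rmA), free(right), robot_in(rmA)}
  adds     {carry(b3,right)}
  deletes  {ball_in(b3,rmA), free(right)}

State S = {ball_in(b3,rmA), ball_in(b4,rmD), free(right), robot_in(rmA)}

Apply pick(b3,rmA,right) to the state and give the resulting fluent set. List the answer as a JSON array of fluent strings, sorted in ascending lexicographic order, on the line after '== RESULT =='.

Progress:
  pre ⊆ S: {ball_in(b3,rmA), free(right), robot_in(rmA)} ⊆ S  — applicable
  S \ del = {ball_in(b4,rmD), robot_in(rmA)}
  ∪ add   = {ball_in(b4,rmD), carry(b3,right), robot_in(rmA)}

== RESULT ==
["ball_in(b4,rmD)", "carry(b3,right)", "robot_in(rmA)"]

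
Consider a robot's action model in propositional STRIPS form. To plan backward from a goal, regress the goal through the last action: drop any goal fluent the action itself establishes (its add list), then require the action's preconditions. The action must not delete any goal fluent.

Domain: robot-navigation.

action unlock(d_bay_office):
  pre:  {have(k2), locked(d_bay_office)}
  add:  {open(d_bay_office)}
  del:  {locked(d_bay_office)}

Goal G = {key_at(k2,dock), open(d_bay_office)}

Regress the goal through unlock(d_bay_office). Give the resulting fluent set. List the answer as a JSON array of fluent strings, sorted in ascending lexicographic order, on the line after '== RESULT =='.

Compute (G \ add) ∪ pre:
  G ∩ del = {}  (empty — regression defined)
  G \ add = {key_at(k2,dock), open(d_bay_office)} \ {open(d_bay_office)} = {key_at(k2,dock)}
  ∪ pre   = {key_at(k2,dock)} ∪ {have(k2), locked(d_bay_office)}
          = {have(k2), key_at(k2,dock), locked(d_bay_office)}

== RESULT ==
["have(k2)", "key_at(k2,dock)", "locked(d_bay_office)"]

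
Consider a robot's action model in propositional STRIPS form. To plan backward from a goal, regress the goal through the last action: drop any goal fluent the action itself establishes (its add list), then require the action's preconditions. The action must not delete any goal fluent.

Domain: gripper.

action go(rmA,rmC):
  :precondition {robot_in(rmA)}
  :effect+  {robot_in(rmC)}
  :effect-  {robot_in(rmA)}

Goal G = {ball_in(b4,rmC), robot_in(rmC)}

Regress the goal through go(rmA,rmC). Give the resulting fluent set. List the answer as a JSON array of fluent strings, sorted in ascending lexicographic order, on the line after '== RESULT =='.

Regress:
  G ∩ del = {}  (empty — regression defined)
  G \ add = {ball_in(b4,rmC), robot_in(rmC)} \ {robot_in(rmC)} = {ball_in(b4,rmC)}
  ∪ pre   = {ball_in(b4,rmC)} ∪ {robot_in(rmA)}
          = {ball_in(b4,rmC), robot_in(rmA)}

== RESULT ==
["ball_in(b4,rmC)", "robot_in(rmA)"]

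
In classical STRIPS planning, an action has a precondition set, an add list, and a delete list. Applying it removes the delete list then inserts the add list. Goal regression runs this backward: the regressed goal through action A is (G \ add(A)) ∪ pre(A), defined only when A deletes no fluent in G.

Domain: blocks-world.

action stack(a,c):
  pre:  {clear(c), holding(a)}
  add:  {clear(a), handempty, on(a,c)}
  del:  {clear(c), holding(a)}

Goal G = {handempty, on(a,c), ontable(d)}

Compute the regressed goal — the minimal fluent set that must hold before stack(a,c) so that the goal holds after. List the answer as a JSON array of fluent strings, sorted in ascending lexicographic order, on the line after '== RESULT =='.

Regress:
  G ∩ del = {}  (empty — regression defined)
  G \ add = {handempty, on(a,c), ontable(d)} \ {clear(a), handempty, on(a,c)} = {ontable(d)}
  ∪ pre   = {ontable(d)} ∪ {clear(c), holding(a)}
          = {clear(c), holding(a), ontable(d)}

== RESULT ==
["clear(c)", "holding(a)", "ontable(d)"]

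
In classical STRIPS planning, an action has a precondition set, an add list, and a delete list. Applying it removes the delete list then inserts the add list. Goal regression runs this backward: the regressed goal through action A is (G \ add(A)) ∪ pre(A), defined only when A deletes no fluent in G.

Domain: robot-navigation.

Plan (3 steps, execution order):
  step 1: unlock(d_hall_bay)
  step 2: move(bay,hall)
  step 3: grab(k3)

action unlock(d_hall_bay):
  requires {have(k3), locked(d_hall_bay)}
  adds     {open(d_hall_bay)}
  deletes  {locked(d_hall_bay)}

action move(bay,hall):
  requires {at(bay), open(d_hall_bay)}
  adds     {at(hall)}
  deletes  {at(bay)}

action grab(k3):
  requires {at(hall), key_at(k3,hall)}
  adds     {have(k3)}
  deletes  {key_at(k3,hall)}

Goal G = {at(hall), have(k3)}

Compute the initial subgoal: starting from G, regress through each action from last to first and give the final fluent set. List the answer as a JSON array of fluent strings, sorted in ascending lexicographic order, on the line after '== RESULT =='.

Regress step by step:
  through step 3 (grab(k3)): drop {have(k3)}, keep {at(hall)}, require {at(hall), key_at(k3,hall)}
    → {at(hall), key_at(k3,hall)}
  through step 2 (move(bay,hall)): drop {at(hall)}, keep {key_at(k3,hall)}, require {at(bay), open(d_hall_bay)}
    → {at(bay), key_at(k3,hall), open(d_hall_bay)}
  through step 1 (unlock(d_hall_bay)): drop {open(d_hall_bay)}, keep {at(bay), key_at(k3,hall)}, require {have(k3), locked(d_hall_bay)}
    → {at(bay), have(k3), key_at(k3,hall), locked(d_hall_bay)}

== RESULT ==
["at(bay)", "have(k3)", "key_at(k3,hall)", "locked(d_hall_bay)"]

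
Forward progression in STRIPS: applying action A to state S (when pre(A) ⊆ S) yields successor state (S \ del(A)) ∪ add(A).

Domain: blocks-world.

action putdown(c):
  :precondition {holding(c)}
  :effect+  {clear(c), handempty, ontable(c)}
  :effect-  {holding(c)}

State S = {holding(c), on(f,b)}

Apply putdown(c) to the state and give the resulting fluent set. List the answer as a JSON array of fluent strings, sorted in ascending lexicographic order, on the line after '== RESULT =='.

Progress:
  pre ⊆ S: {holding(c)} ⊆ S  — applicable
  S \ del = {on(f,b)}
  ∪ add   = {clear(c), handempty, on(f,b), ontable(c)}

== RESULT ==
["clear(c)", "handempty", "on(f,b)", "ontable(c)"]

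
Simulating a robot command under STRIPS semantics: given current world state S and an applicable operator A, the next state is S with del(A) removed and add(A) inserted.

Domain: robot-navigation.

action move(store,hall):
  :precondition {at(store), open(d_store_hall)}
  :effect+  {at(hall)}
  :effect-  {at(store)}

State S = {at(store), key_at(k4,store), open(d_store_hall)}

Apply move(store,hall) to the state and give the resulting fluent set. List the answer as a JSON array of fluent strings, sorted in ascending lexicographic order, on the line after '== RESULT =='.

Compute (S \ del) ∪ add:
  pre ⊆ S: {at(store), open(d_store_hall)} ⊆ S  — applicable
  S \ del = {key_at(k4,store), open(d_store_hall)}
  ∪ add   = {at(hall), key_at(k4,store), open(d_store_hall)}

== RESULT ==
["at(hall)", "key_at(k4,store)", "open(d_store_hall)"]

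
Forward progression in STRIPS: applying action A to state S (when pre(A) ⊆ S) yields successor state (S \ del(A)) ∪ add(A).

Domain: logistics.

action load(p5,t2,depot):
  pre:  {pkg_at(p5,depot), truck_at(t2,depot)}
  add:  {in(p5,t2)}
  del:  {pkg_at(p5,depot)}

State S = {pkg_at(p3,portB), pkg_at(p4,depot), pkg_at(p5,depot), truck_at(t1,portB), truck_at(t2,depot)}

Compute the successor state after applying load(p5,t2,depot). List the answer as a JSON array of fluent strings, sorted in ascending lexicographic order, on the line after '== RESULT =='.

Progress:
  pre ⊆ S: {pkg_at(p5,depot), truck_at(t2,depot)} ⊆ S  — applicable
  S \ del = {pkg_at(p3,portB), pkg_at(p4,depot), truck_at(t1,portB), truck_at(t2,depot)}
  ∪ add   = {in(p5,t2), pkg_at(p3,portB), pkg_at(p4,depot), truck_at(t1,portB), truck_at(t2,depot)}

== RESULT ==
["in(p5,t2)", "pkg_at(p3,portB)", "pkg_at(p4,depot)", "truck_at(t1,portB)", "truck_at(t2,depot)"]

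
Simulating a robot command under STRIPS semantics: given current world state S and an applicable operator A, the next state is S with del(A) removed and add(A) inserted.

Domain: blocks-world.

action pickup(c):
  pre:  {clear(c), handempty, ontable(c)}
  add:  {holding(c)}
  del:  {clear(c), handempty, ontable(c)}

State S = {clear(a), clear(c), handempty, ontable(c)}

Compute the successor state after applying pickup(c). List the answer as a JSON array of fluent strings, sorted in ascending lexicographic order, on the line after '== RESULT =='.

Progress:
  pre ⊆ S: {clear(c), handempty, ontable(c)} ⊆ S  — applicable
  S \ del = {clear(a)}
  ∪ add   = {clear(a), holding(c)}

== RESULT ==
["clear(a)", "holding(c)"]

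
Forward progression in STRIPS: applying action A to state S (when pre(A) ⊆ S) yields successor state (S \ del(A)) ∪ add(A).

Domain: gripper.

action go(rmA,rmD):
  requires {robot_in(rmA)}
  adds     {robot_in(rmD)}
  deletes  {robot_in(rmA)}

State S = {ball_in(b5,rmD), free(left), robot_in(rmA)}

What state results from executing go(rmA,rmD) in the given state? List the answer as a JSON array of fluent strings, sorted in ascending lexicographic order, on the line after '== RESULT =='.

Compute (S \ del) ∪ add:
  pre ⊆ S: {robot_in(rmA)} ⊆ S  — applicable
  S \ del = {ball_in(b5,rmD), free(left)}
  ∪ add   = {ball_in(b5,rmD), free(left), robot_in(rmD)}

== RESULT ==
["ball_in(b5,rmD)", "free(left)", "robot_in(rmD)"]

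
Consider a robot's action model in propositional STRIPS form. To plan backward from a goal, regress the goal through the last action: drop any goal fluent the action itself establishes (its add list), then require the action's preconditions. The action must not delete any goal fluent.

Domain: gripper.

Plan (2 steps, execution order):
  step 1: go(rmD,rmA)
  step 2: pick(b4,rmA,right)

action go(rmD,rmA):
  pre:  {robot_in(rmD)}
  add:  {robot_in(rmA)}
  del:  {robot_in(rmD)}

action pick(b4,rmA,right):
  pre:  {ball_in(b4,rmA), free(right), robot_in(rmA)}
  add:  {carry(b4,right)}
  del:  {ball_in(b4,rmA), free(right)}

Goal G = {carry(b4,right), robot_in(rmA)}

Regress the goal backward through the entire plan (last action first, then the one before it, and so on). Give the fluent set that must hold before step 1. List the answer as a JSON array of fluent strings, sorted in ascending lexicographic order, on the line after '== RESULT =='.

Work backward from the goal:
  through step 2 (pick(b4,rmA,right)): drop {carry(b4,right)}, keep {robot_in(rmA)}, require {ball_in(b4,rmA), free(right), robot_in(rmA)}
    → {ball_in(b4,rmA), free(right), robot_in(rmA)}
  through step 1 (go(rmD,rmA)): drop {robot_in(rmA)}, keep {ball_in(b4,rmA), free(right)}, require {robot_in(rmD)}
    → {ball_in(b4,rmA), free(right), robot_in(rmD)}

== RESULT ==
["ball_in(b4,rmA)", "free(right)", "robot_in(rmD)"]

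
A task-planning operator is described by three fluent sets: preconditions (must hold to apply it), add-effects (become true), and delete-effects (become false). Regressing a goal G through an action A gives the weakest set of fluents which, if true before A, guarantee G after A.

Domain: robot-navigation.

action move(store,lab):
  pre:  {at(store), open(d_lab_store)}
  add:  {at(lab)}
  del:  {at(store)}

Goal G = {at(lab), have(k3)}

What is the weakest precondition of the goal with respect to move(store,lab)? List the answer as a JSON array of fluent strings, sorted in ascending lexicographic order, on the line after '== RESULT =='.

Compute (G \ add) ∪ pre:
  G ∩ del = {}  (empty — regression defined)
  G \ add = {at(lab), have(k3)} \ {at(lab)} = {have(k3)}
  ∪ pre   = {have(k3)} ∪ {at(store), open(d_lab_store)}
          = {at(store), have(k3), open(d_lab_store)}

== RESULT ==
["at(store)", "have(k3)", "open(d_lab_store)"]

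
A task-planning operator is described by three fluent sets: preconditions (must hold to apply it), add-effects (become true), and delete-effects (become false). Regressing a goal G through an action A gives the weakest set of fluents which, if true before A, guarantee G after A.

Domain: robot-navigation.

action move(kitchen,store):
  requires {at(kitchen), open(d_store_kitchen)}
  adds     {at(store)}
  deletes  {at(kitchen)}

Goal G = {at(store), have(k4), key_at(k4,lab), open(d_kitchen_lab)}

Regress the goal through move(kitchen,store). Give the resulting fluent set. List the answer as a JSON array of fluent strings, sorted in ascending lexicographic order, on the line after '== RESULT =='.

Compute (G \ add) ∪ pre:
  G ∩ del = {}  (empty — regression defined)
  G \ add = {at(store), have(k4), key_at(k4,lab), open(d_kitchen_lab)} \ {at(store)} = {have(k4), key_at(k4,lab), open(d_kitchen_lab)}
  ∪ pre   = {have(k4), key_at(k4,lab), open(d_kitchen_lab)} ∪ {at(kitchen), open(d_store_kitchen)}
          = {at(kitchen), have(k4), key_at(k4,lab), open(d_kitchen_lab), open(d_store_kitchen)}

== RESULT ==
["at(kitchen)", "have(k4)", "key_at(k4,lab)", "open(d_kitchen_lab)", "open(d_store_kitchen)"]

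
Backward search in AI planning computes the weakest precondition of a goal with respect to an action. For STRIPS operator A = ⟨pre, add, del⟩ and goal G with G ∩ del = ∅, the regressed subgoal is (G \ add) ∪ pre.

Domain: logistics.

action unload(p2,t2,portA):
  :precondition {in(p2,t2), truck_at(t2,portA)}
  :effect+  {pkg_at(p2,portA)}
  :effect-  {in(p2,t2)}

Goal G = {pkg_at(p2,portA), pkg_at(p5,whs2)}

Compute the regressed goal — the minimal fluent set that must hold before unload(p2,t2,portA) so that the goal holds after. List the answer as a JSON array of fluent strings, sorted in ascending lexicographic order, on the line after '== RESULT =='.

Regress:
  G ∩ del = {}  (empty — regression defined)
  G \ add = {pkg_at(p2,portA), pkg_at(p5,whs2)} \ {pkg_at(p2,portA)} = {pkg_at(p5,whs2)}
  ∪ pre   = {pkg_at(p5,whs2)} ∪ {in(p2,t2), truck_at(t2,portA)}
          = {in(p2,t2), pkg_at(p5,whs2), truck_at(t2,portA)}

== RESULT ==
["in(p2,t2)", "pkg_at(p5,whs2)", "truck_at(t2,portA)"]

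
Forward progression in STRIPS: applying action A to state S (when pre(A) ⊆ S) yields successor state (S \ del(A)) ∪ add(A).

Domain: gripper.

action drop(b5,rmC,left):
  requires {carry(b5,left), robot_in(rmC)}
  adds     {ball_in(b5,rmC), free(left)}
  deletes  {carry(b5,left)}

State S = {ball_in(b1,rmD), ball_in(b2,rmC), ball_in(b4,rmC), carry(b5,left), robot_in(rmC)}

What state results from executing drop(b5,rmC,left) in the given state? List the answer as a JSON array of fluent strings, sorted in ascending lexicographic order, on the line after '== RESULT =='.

Progress:
  pre ⊆ S: {carry(b5,left), robot_in(rmC)} ⊆ S  — applicable
  S \ del = {ball_in(b1,rmD), ball_in(b2,rmC), ball_in(b4,rmC), robot_in(rmC)}
  ∪ add   = {ball_in(b1,rmD), ball_in(b2,rmC), ball_in(b4,rmC), ball_in(b5,rmC), free(left), robot_in(rmC)}

== RESULT ==
["ball_in(b1,rmD)", "ball_in(b2,rmC)", "ball_in(b4,rmC)", "ball_in(b5,rmC)", "free(left)", "robot_in(rmC)"]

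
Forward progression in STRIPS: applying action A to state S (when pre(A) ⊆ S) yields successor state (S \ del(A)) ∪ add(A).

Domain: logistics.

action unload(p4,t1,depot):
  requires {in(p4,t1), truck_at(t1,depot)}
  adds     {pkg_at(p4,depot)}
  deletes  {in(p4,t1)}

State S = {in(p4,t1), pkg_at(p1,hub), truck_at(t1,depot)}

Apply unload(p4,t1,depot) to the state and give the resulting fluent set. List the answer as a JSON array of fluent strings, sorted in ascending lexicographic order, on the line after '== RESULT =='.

Progress:
  pre ⊆ S: {in(p4,t1), truck_at(t1,depot)} ⊆ S  — applicable
  S \ del = {pkg_at(p1,hub), truck_at(t1,depot)}
  ∪ add   = {pkg_at(p1,hub), pkg_at(p4,depot), truck_at(t1,depot)}

== RESULT ==
["pkg_at(p1,hub)", "pkg_at(p4,depot)", "truck_at(t1,depot)"]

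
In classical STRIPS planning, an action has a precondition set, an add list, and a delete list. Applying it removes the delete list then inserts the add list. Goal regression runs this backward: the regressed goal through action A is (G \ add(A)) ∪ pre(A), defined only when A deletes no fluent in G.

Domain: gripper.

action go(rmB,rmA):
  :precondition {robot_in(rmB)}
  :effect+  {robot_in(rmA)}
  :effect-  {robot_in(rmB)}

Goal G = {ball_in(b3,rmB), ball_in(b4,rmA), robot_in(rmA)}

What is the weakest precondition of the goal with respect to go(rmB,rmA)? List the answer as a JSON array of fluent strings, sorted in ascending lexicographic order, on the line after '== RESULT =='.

Regress:
  G ∩ del = {}  (empty — regression defined)
  G \ add = {ball_in(b3,rmB), ball_in(b4,rmA), robot_in(rmA)} \ {robot_in(rmA)} = {ball_in(b3,rmB), ball_in(b4,rmA)}
  ∪ pre   = {ball_in(b3,rmB), ball_in(b4,rmA)} ∪ {robot_in(rmB)}
          = {ball_in(b3,rmB), ball_in(b4,rmA), robot_in(rmB)}

== RESULT ==
["ball_in(b3,rmB)", "ball_in(b4,rmA)", "robot_in(rmB)"]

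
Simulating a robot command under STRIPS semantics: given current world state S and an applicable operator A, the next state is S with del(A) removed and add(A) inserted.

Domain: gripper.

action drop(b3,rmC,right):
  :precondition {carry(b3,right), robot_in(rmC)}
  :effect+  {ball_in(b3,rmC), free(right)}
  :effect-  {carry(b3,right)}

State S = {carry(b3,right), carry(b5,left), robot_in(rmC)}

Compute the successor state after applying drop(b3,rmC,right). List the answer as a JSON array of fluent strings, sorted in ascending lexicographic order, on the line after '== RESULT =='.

Compute (S \ del) ∪ add:
  pre ⊆ S: {carry(b3,right), robot_in(rmC)} ⊆ S  — applicable
  S \ del = {carry(b5,left), robot_in(rmC)}
  ∪ add   = {ball_in(b3,rmC), carry(b5,left), free(right), robot_in(rmC)}

== RESULT ==
["ball_in(b3,rmC)", "carry(b5,left)", "free(right)", "robot_in(rmC)"]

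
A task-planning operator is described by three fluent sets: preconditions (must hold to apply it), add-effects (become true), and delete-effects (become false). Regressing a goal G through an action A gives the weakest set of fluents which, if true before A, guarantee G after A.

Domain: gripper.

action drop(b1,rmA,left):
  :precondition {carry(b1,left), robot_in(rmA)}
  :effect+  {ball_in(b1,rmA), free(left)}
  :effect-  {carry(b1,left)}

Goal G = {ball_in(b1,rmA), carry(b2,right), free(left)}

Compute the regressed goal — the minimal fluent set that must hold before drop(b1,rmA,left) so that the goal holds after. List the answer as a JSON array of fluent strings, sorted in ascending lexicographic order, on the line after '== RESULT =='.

Regress:
  G ∩ del = {}  (empty — regression defined)
  G \ add = {ball_in(b1,rmA), carry(b2,right), free(left)} \ {ball_in(b1,rmA), free(left)} = {carry(b2,right)}
  ∪ pre   = {carry(b2,right)} ∪ {carry(b1,left), robot_in(rmA)}
          = {carry(b1,left), carry(b2,right), robot_in(rmA)}

== RESULT ==
["carry(b1,left)", "carry(b2,right)", "robot_in(rmA)"]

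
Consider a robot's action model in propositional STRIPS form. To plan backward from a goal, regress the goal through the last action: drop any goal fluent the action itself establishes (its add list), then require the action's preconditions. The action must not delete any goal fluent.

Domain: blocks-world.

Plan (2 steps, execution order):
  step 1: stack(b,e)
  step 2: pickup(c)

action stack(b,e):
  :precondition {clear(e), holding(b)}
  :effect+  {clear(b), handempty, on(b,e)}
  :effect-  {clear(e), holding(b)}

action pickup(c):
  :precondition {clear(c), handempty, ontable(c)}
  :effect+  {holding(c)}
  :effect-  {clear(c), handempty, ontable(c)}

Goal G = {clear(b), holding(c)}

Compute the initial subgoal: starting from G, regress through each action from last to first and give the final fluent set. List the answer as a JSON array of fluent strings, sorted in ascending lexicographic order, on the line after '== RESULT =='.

Work backward from the goal:
  through step 2 (pickup(c)): drop {holding(c)}, keep {clear(b)}, require {clear(c), handempty, ontable(c)}
    → {clear(b), clear(c), handempty, ontable(c)}
  through step 1 (stack(b,e)): drop {clear(b), handempty}, keep {clear(c), ontable(c)}, require {clear(e), holding(b)}
    → {clear(c), clear(e), holding(b), ontable(c)}

== RESULT ==
["clear(c)", "clear(e)", "holding(b)", "ontable(c)"]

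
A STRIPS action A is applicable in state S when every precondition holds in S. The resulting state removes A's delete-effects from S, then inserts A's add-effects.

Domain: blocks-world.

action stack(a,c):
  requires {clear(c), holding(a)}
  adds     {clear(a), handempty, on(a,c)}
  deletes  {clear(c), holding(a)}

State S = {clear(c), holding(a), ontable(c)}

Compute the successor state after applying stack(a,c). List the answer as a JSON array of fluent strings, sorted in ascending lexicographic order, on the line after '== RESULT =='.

Compute (S \ del) ∪ add:
  pre ⊆ S: {clear(c), holding(a)} ⊆ S  — applicable
  S \ del = {ontable(c)}
  ∪ add   = {clear(a), handempty, on(a,c), ontable(c)}

== RESULT ==
["clear(a)", "handempty", "on(a,c)", "ontable(c)"]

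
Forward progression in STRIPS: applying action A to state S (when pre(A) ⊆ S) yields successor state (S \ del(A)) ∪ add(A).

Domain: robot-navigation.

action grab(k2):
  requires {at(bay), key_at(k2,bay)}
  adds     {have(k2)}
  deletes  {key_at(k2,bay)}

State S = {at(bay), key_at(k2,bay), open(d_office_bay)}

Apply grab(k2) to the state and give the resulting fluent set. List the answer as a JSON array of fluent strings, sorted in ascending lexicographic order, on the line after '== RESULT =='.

Compute (S \ del) ∪ add:
  pre ⊆ S: {at(bay), key_at(k2,bay)} ⊆ S  — applicable
  S \ del = {at(bay), open(d_office_bay)}
  ∪ add   = {at(bay), have(k2), open(d_office_bay)}

== RESULT ==
["at(bay)", "have(k2)", "open(d_office_bay)"]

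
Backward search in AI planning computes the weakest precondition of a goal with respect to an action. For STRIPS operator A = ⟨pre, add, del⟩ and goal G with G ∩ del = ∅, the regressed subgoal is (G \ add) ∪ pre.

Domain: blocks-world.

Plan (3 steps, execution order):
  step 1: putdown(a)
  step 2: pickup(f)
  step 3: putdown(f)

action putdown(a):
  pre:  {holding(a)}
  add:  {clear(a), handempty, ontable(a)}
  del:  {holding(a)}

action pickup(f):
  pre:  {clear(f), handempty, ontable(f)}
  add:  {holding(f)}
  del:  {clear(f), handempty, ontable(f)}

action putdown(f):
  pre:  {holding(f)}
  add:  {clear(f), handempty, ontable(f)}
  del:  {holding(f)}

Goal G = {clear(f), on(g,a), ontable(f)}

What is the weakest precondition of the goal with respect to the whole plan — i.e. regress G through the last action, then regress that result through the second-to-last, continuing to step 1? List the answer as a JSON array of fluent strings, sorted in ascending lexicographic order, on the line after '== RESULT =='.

Work backward from the goal:
  through step 3 (putdown(f)): drop {clear(f), ontable(f)}, keep {on(g,a)}, require {holding(f)}
    → {holding(f), on(g,a)}
  through step 2 (pickup(f)): drop {holding(f)}, keep {on(g,a)}, require {clear(f), handempty, ontable(f)}
    → {clear(f), handempty, on(g,a), ontable(f)}
  through step 1 (putdown(a)): drop {handempty}, keep {clear(f), on(g,a), ontable(f)}, require {holding(a)}
    → {clear(f), holding(a), on(g,a), ontable(f)}

== RESULT ==
["clear(f)", "holding(a)", "on(g,a)", "ontable(f)"]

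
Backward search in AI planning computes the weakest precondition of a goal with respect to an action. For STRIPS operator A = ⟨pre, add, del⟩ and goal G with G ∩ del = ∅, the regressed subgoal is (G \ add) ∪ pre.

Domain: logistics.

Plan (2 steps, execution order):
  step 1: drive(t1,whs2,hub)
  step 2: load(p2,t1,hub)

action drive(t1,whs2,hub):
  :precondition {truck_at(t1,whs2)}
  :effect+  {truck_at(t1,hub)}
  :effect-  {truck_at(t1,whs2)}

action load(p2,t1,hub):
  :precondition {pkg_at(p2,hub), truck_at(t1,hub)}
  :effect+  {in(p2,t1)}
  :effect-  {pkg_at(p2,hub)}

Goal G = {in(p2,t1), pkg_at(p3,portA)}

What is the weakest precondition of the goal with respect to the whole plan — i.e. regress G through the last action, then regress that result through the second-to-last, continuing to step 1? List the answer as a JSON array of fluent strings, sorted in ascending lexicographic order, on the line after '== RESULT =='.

Regress step by step:
  through step 2 (load(p2,t1,hub)): drop {in(p2,t1)}, keep {pkg_at(p3,portA)}, require {pkg_at(p2,hub), truck_at(t1,hub)}
    → {pkg_at(p2,hub), pkg_at(p3,portA), truck_at(t1,hub)}
  through step 1 (drive(t1,whs2,hub)): drop {truck_at(t1,hub)}, keep {pkg_at(p2,hub), pkg_at(p3,portA)}, require {truck_at(t1,whs2)}
    → {pkg_at(p2,hub), pkg_at(p3,portA), truck_at(t1,whs2)}

== RESULT ==
["pkg_at(p2,hub)", "pkg_at(p3,portA)", "truck_at(t1,whs2)"]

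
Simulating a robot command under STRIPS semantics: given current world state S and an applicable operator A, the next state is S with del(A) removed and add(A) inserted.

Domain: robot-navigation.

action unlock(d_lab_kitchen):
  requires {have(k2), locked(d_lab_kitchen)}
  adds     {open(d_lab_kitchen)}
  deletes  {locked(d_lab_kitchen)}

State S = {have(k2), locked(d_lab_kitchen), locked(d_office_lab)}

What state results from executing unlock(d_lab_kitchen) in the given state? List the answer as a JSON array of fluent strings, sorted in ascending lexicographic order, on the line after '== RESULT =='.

Compute (S \ del) ∪ add:
  pre ⊆ S: {have(k2), locked(d_lab_kitchen)} ⊆ S  — applicable
  S \ del = {have(k2), locked(d_office_lab)}
  ∪ add   = {have(k2), locked(d_office_lab), open(d_lab_kitchen)}

== RESULT ==
["have(k2)", "locked(d_office_lab)", "open(d_lab_kitchen)"]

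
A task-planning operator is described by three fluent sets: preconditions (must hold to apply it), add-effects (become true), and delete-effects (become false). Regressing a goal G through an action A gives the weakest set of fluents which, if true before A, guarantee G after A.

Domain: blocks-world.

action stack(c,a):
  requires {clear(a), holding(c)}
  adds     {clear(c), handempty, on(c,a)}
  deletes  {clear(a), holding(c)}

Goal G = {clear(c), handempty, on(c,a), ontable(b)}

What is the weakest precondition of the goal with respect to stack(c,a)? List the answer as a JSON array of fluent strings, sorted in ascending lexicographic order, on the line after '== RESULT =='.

Compute (G \ add) ∪ pre:
  G ∩ del = {}  (empty — regression defined)
  G \ add = {clear(c), handempty, on(c,a), ontable(b)} \ {clear(c), handempty, on(c,a)} = {ontable(b)}
  ∪ pre   = {ontable(b)} ∪ {clear(a), holding(c)}
          = {clear(a), holding(c), ontable(b)}

== RESULT ==
["clear(a)", "holding(c)", "ontable(b)"]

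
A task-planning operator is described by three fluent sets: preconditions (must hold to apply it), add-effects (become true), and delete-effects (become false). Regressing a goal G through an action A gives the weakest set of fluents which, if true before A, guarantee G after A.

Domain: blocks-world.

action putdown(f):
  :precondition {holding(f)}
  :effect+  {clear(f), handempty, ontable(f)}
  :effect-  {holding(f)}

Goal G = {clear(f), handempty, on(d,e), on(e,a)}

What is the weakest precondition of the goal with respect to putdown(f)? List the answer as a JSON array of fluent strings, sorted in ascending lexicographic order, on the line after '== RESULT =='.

Regress:
  G ∩ del = {}  (empty — regression defined)
  G \ add = {clear(f), handempty, on(d,e), on(e,a)} \ {clear(f), handempty, ontable(f)} = {on(d,e), on(e,a)}
  ∪ pre   = {on(d,e), on(e,a)} ∪ {holding(f)}
          = {holding(f), on(d,e), on(e,a)}

== RESULT ==
["holding(f)", "on(d,e)", "on(e,a)"]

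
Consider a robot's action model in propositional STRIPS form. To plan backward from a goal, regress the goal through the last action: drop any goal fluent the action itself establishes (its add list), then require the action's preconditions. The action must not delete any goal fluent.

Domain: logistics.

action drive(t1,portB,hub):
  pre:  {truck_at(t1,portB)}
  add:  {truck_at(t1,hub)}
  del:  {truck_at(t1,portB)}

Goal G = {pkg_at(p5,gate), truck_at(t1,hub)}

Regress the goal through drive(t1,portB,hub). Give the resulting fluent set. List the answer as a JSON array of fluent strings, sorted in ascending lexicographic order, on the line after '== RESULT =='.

Compute (G \ add) ∪ pre:
  G ∩ del = {}  (empty — regression defined)
  G \ add = {pkg_at(p5,gate), truck_at(t1,hub)} \ {truck_at(t1,hub)} = {pkg_at(p5,gate)}
  ∪ pre   = {pkg_at(p5,gate)} ∪ {truck_at(t1,portB)}
          = {pkg_at(p5,gate), truck_at(t1,portB)}

== RESULT ==
["pkg_at(p5,gate)", "truck_at(t1,portB)"]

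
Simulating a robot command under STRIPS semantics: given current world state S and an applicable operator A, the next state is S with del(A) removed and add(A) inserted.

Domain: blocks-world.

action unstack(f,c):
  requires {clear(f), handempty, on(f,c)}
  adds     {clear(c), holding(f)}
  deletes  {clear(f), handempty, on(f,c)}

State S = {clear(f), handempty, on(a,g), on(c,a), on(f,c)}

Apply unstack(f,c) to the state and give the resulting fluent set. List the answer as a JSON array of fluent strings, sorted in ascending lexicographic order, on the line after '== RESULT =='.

Compute (S \ del) ∪ add:
  pre ⊆ S: {clear(f), handempty, on(f,c)} ⊆ S  — applicable
  S \ del = {on(a,g), on(c,a)}
  ∪ add   = {clear(c), holding(f), on(a,g), on(c,a)}

== RESULT ==
["clear(c)", "holding(f)", "on(a,g)", "on(c,a)"]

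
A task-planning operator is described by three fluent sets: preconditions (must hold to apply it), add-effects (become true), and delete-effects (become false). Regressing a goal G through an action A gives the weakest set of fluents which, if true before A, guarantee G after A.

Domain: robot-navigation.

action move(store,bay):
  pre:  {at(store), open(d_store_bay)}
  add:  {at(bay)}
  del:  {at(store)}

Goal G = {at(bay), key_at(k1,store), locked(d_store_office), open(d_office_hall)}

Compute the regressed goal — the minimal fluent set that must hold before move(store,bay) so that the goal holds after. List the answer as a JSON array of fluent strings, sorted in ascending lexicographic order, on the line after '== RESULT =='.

Regress:
  G ∩ del = {}  (empty — regression defined)
  G \ add = {at(bay), key_at(k1,store), locked(d_store_office), open(d_office_hall)} \ {at(bay)} = {key_at(k1,store), locked(d_store_office), open(d_office_hall)}
  ∪ pre   = {key_at(k1,store), locked(d_store_office), open(d_office_hall)} ∪ {at(store), open(d_store_bay)}
          = {at(store), key_at(k1,store), locked(d_store_office), open(d_office_hall), open(d_store_bay)}

== RESULT ==
["at(store)", "key_at(k1,store)", "locked(d_store_office)", "open(d_office_hall)", "open(d_store_bay)"]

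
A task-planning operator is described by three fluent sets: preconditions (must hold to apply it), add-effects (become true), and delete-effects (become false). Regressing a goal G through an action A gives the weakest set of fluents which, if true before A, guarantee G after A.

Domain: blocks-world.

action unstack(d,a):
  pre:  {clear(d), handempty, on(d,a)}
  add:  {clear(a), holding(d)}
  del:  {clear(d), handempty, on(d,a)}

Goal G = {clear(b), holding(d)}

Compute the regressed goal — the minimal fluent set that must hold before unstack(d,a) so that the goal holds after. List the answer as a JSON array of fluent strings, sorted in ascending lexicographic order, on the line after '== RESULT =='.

Regress:
  G ∩ del = {}  (empty — regression defined)
  G \ add = {clear(b), holding(d)} \ {clear(a), holding(d)} = {clear(b)}
  ∪ pre   = {clear(b)} ∪ {clear(d), handempty, on(d,a)}
          = {clear(b), clear(d), handempty, on(d,a)}

== RESULT ==
["clear(b)", "clear(d)", "handempty", "on(d,a)"]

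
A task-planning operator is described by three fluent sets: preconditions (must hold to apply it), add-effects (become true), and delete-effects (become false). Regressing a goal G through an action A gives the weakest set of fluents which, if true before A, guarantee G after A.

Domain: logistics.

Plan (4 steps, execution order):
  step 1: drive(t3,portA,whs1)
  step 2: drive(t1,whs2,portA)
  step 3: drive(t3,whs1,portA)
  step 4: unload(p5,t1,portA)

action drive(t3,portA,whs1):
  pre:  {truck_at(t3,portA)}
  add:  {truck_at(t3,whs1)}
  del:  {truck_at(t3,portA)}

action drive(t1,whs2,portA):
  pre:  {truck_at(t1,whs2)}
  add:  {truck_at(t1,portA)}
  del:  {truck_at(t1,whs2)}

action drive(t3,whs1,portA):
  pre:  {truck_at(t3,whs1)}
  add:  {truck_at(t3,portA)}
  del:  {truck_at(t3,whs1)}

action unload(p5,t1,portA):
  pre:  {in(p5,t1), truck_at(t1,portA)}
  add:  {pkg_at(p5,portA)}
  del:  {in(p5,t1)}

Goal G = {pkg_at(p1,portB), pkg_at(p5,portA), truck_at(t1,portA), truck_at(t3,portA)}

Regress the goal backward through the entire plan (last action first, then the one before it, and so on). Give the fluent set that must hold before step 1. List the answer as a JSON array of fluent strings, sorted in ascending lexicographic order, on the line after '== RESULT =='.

Work backward from the goal:
  through step 4 (unload(p5,t1,portA)): drop {pkg_at(p5,portA)}, keep {pkg_at(p1,portB), truck_at(t1,portA), truck_at(t3,portA)}, require {in(p5,t1), truck_at(t1,portA)}
    → {in(p5,t1), pkg_at(p1,portB), truck_at(t1,portA), truck_at(t3,portA)}
  through step 3 (drive(t3,whs1,portA)): drop {truck_at(t3,portA)}, keep {in(p5,t1), pkg_at(p1,portB), truck_at(t1,portA)}, require {truck_at(t3,whs1)}
    → {in(p5,t1), pkg_at(p1,portB), truck_at(t1,portA), truck_at(t3,whs1)}
  through step 2 (drive(t1,whs2,portA)): drop {truck_at(t1,portA)}, keep {in(p5,t1), pkg_at(p1,portB), truck_at(t3,whs1)}, require {truck_at(t1,whs2)}
    → {in(p5,t1), pkg_at(p1,portB), truck_at(t1,whs2), truck_at(t3,whs1)}
  through step 1 (drive(t3,portA,whs1)): drop {truck_at(t3,whs1)}, keep {in(p5,t1), pkg_at(p1,portB), truck_at(t1,whs2)}, require {truck_at(t3,portA)}
    → {in(p5,t1), pkg_at(p1,portB), truck_at(t1,whs2), truck_at(t3,portA)}

== RESULT ==
["in(p5,t1)", "pkg_at(p1,portB)", "truck_at(t1,whs2)", "truck_at(t3,portA)"]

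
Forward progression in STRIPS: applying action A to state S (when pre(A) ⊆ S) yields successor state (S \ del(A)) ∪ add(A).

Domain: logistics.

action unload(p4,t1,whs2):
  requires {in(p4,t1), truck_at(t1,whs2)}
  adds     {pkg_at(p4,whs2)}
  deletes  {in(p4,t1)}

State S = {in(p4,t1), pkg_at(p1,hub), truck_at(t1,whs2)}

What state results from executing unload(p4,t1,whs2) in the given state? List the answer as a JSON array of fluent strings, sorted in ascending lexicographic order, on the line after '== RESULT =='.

Progress:
  pre ⊆ S: {in(p4,t1), truck_at(t1,whs2)} ⊆ S  — applicable
  S \ del = {pkg_at(p1,hub), truck_at(t1,whs2)}
  ∪ add   = {pkg_at(p1,hub), pkg_at(p4,whs2), truck_at(t1,whs2)}

== RESULT ==
["pkg_at(p1,hub)", "pkg_at(p4,whs2)", "truck_at(t1,whs2)"]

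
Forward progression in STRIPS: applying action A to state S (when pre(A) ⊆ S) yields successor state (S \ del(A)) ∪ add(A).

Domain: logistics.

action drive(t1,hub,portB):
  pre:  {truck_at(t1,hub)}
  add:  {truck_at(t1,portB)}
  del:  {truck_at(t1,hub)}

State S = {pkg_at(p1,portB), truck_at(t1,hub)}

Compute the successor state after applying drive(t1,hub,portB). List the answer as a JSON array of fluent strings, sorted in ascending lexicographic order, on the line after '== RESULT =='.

Compute (S \ del) ∪ add:
  pre ⊆ S: {truck_at(t1,hub)} ⊆ S  — applicable
  S \ del = {pkg_at(p1,portB)}
  ∪ add   = {pkg_at(p1,portB), truck_at(t1,portB)}

== RESULT ==
["pkg_at(p1,portB)", "truck_at(t1,portB)"]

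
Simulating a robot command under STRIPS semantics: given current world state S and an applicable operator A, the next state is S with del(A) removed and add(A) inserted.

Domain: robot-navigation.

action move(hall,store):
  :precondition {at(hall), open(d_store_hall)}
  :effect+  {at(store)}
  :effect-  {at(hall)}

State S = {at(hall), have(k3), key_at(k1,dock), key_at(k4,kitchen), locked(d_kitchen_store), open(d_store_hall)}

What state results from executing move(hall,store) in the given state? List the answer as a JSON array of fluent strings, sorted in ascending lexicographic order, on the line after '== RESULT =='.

Compute (S \ del) ∪ add:
  pre ⊆ S: {at(hall), open(d_store_hall)} ⊆ S  — applicable
  S \ del = {have(k3), key_at(k1,dock), key_at(k4,kitchen), locked(d_kitchen_store), open(d_store_hall)}
  ∪ add   = {at(store), have(k3), key_at(k1,dock), key_at(k4,kitchen), locked(d_kitchen_store), open(d_store_hall)}

== RESULT ==
["at(store)", "have(k3)", "key_at(k1,dock)", "key_at(k4,kitchen)", "locked(d_kitchen_store)", "open(d_store_hall)"]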